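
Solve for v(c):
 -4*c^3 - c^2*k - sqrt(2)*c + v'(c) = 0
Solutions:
 v(c) = C1 + c^4 + c^3*k/3 + sqrt(2)*c^2/2


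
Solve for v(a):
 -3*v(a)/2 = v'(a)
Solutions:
 v(a) = C1*exp(-3*a/2)


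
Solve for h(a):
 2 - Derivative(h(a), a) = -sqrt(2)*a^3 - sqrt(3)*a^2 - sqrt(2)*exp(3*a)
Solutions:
 h(a) = C1 + sqrt(2)*a^4/4 + sqrt(3)*a^3/3 + 2*a + sqrt(2)*exp(3*a)/3


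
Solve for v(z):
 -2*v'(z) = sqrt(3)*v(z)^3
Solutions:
 v(z) = -sqrt(-1/(C1 - sqrt(3)*z))
 v(z) = sqrt(-1/(C1 - sqrt(3)*z))


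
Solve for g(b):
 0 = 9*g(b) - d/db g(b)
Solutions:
 g(b) = C1*exp(9*b)


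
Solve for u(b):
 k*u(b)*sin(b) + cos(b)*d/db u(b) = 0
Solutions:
 u(b) = C1*exp(k*log(cos(b)))


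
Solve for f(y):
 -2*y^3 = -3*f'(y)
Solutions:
 f(y) = C1 + y^4/6


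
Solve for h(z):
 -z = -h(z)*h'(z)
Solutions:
 h(z) = -sqrt(C1 + z^2)
 h(z) = sqrt(C1 + z^2)


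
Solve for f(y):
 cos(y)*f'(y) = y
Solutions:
 f(y) = C1 + Integral(y/cos(y), y)


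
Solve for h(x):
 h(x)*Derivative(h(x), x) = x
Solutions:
 h(x) = -sqrt(C1 + x^2)
 h(x) = sqrt(C1 + x^2)


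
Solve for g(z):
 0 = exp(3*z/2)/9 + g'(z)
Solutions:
 g(z) = C1 - 2*exp(3*z/2)/27


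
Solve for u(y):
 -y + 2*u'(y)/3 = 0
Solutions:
 u(y) = C1 + 3*y^2/4


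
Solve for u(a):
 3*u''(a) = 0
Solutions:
 u(a) = C1 + C2*a


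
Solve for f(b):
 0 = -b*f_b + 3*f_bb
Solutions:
 f(b) = C1 + C2*erfi(sqrt(6)*b/6)


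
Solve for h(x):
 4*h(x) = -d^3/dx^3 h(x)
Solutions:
 h(x) = C3*exp(-2^(2/3)*x) + (C1*sin(2^(2/3)*sqrt(3)*x/2) + C2*cos(2^(2/3)*sqrt(3)*x/2))*exp(2^(2/3)*x/2)


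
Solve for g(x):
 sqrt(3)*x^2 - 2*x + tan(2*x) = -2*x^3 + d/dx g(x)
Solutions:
 g(x) = C1 + x^4/2 + sqrt(3)*x^3/3 - x^2 - log(cos(2*x))/2


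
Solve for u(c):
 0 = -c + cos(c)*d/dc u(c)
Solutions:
 u(c) = C1 + Integral(c/cos(c), c)


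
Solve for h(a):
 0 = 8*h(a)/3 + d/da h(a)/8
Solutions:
 h(a) = C1*exp(-64*a/3)


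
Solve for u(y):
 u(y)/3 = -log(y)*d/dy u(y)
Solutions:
 u(y) = C1*exp(-li(y)/3)


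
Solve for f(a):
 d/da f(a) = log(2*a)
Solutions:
 f(a) = C1 + a*log(a) - a + a*log(2)


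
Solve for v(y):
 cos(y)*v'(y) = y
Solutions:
 v(y) = C1 + Integral(y/cos(y), y)


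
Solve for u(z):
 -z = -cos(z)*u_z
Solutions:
 u(z) = C1 + Integral(z/cos(z), z)


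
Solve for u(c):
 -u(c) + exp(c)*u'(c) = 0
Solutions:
 u(c) = C1*exp(-exp(-c))


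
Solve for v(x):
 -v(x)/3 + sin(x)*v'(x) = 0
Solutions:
 v(x) = C1*(cos(x) - 1)^(1/6)/(cos(x) + 1)^(1/6)


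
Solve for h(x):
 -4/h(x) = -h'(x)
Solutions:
 h(x) = -sqrt(C1 + 8*x)
 h(x) = sqrt(C1 + 8*x)


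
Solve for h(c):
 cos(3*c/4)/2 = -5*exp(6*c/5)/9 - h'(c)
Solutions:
 h(c) = C1 - 25*exp(6*c/5)/54 - 2*sin(3*c/4)/3


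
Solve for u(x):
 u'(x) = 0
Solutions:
 u(x) = C1


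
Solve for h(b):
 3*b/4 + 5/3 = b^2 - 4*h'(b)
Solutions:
 h(b) = C1 + b^3/12 - 3*b^2/32 - 5*b/12


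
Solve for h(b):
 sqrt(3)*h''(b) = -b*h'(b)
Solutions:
 h(b) = C1 + C2*erf(sqrt(2)*3^(3/4)*b/6)


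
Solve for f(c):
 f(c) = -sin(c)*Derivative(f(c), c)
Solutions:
 f(c) = C1*sqrt(cos(c) + 1)/sqrt(cos(c) - 1)


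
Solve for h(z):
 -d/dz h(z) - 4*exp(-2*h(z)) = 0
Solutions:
 h(z) = log(-sqrt(C1 - 8*z))
 h(z) = log(C1 - 8*z)/2


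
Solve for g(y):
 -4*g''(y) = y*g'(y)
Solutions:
 g(y) = C1 + C2*erf(sqrt(2)*y/4)


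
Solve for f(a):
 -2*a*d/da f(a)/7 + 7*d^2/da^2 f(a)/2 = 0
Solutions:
 f(a) = C1 + C2*erfi(sqrt(2)*a/7)


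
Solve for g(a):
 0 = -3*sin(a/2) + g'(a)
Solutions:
 g(a) = C1 - 6*cos(a/2)


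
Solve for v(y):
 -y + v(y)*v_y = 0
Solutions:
 v(y) = -sqrt(C1 + y^2)
 v(y) = sqrt(C1 + y^2)


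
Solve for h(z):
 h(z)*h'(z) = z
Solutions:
 h(z) = -sqrt(C1 + z^2)
 h(z) = sqrt(C1 + z^2)


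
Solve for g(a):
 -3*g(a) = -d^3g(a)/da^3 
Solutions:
 g(a) = C3*exp(3^(1/3)*a) + (C1*sin(3^(5/6)*a/2) + C2*cos(3^(5/6)*a/2))*exp(-3^(1/3)*a/2)


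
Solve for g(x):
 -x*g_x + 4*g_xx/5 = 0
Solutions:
 g(x) = C1 + C2*erfi(sqrt(10)*x/4)


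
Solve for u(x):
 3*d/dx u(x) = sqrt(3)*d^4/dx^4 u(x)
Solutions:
 u(x) = C1 + C4*exp(3^(1/6)*x) + (C2*sin(3^(2/3)*x/2) + C3*cos(3^(2/3)*x/2))*exp(-3^(1/6)*x/2)


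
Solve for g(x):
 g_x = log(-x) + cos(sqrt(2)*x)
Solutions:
 g(x) = C1 + x*log(-x) - x + sqrt(2)*sin(sqrt(2)*x)/2


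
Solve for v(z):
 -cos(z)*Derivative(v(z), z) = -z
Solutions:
 v(z) = C1 + Integral(z/cos(z), z)


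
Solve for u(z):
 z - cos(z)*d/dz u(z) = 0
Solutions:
 u(z) = C1 + Integral(z/cos(z), z)


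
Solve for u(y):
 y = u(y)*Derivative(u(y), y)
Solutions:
 u(y) = -sqrt(C1 + y^2)
 u(y) = sqrt(C1 + y^2)


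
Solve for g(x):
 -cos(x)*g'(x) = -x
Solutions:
 g(x) = C1 + Integral(x/cos(x), x)


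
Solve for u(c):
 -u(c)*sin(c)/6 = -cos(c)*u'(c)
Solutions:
 u(c) = C1/cos(c)^(1/6)


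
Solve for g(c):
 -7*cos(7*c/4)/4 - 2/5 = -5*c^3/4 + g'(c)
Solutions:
 g(c) = C1 + 5*c^4/16 - 2*c/5 - sin(7*c/4)


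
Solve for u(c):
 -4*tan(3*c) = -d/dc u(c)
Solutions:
 u(c) = C1 - 4*log(cos(3*c))/3


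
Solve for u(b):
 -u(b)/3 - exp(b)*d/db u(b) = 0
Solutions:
 u(b) = C1*exp(exp(-b)/3)


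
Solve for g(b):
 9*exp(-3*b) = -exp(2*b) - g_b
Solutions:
 g(b) = C1 - exp(2*b)/2 + 3*exp(-3*b)


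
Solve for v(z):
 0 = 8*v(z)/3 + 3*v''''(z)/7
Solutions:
 v(z) = (C1*sin(14^(1/4)*sqrt(3)*z/3) + C2*cos(14^(1/4)*sqrt(3)*z/3))*exp(-14^(1/4)*sqrt(3)*z/3) + (C3*sin(14^(1/4)*sqrt(3)*z/3) + C4*cos(14^(1/4)*sqrt(3)*z/3))*exp(14^(1/4)*sqrt(3)*z/3)


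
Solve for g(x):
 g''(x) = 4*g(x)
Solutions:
 g(x) = C1*exp(-2*x) + C2*exp(2*x)


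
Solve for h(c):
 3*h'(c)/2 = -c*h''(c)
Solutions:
 h(c) = C1 + C2/sqrt(c)


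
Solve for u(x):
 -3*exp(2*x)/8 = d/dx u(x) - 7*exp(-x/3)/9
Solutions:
 u(x) = C1 - 3*exp(2*x)/16 - 7*exp(-x/3)/3


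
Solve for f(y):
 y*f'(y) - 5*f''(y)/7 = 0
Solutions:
 f(y) = C1 + C2*erfi(sqrt(70)*y/10)


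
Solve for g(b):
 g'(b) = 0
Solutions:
 g(b) = C1


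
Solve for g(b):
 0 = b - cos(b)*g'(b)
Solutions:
 g(b) = C1 + Integral(b/cos(b), b)


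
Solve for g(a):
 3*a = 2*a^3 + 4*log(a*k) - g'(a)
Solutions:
 g(a) = C1 + a^4/2 - 3*a^2/2 + 4*a*log(a*k) - 4*a


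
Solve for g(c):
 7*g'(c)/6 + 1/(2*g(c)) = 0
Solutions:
 g(c) = -sqrt(C1 - 42*c)/7
 g(c) = sqrt(C1 - 42*c)/7


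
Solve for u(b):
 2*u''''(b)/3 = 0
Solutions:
 u(b) = C1 + C2*b + C3*b^2 + C4*b^3


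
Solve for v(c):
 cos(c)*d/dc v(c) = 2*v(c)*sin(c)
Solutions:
 v(c) = C1/cos(c)^2


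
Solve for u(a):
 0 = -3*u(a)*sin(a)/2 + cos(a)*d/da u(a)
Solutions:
 u(a) = C1/cos(a)^(3/2)


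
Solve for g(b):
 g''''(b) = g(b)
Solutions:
 g(b) = C1*exp(-b) + C2*exp(b) + C3*sin(b) + C4*cos(b)


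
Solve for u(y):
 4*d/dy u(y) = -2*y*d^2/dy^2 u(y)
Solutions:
 u(y) = C1 + C2/y


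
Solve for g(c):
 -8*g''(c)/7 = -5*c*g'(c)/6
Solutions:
 g(c) = C1 + C2*erfi(sqrt(210)*c/24)


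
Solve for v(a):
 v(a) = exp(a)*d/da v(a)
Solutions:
 v(a) = C1*exp(-exp(-a))


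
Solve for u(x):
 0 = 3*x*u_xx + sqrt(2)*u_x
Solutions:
 u(x) = C1 + C2*x^(1 - sqrt(2)/3)


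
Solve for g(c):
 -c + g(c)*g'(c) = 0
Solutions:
 g(c) = -sqrt(C1 + c^2)
 g(c) = sqrt(C1 + c^2)


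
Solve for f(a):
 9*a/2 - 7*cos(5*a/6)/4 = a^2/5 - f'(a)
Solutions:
 f(a) = C1 + a^3/15 - 9*a^2/4 + 21*sin(5*a/6)/10


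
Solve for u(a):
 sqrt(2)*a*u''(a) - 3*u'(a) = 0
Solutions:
 u(a) = C1 + C2*a^(1 + 3*sqrt(2)/2)


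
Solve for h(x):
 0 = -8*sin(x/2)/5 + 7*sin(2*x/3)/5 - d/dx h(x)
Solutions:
 h(x) = C1 + 16*cos(x/2)/5 - 21*cos(2*x/3)/10


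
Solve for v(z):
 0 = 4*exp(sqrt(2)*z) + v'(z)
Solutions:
 v(z) = C1 - 2*sqrt(2)*exp(sqrt(2)*z)


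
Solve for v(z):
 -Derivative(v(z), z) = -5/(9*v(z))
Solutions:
 v(z) = -sqrt(C1 + 10*z)/3
 v(z) = sqrt(C1 + 10*z)/3


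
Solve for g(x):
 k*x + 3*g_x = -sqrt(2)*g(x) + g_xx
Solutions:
 g(x) = C1*exp(x*(3 - sqrt(4*sqrt(2) + 9))/2) + C2*exp(x*(3 + sqrt(4*sqrt(2) + 9))/2) - sqrt(2)*k*x/2 + 3*k/2


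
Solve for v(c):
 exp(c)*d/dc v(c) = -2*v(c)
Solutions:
 v(c) = C1*exp(2*exp(-c))


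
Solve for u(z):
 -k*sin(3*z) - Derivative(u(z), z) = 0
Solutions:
 u(z) = C1 + k*cos(3*z)/3


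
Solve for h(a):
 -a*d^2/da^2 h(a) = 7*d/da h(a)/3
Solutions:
 h(a) = C1 + C2/a^(4/3)


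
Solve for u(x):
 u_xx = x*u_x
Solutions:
 u(x) = C1 + C2*erfi(sqrt(2)*x/2)


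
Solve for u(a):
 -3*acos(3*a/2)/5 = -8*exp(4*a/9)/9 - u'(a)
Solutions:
 u(a) = C1 + 3*a*acos(3*a/2)/5 - sqrt(4 - 9*a^2)/5 - 2*exp(4*a/9)


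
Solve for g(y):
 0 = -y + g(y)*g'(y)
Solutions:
 g(y) = -sqrt(C1 + y^2)
 g(y) = sqrt(C1 + y^2)


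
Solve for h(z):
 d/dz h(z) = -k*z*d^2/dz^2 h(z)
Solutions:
 h(z) = C1 + z^(((re(k) - 1)*re(k) + im(k)^2)/(re(k)^2 + im(k)^2))*(C2*sin(log(z)*Abs(im(k))/(re(k)^2 + im(k)^2)) + C3*cos(log(z)*im(k)/(re(k)^2 + im(k)^2)))


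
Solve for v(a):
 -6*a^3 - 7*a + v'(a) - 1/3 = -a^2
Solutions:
 v(a) = C1 + 3*a^4/2 - a^3/3 + 7*a^2/2 + a/3


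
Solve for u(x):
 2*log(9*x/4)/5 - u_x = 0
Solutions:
 u(x) = C1 + 2*x*log(x)/5 - 4*x*log(2)/5 - 2*x/5 + 4*x*log(3)/5


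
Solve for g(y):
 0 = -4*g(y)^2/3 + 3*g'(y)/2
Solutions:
 g(y) = -9/(C1 + 8*y)


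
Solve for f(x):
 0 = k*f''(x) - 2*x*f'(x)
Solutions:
 f(x) = C1 + C2*erf(x*sqrt(-1/k))/sqrt(-1/k)


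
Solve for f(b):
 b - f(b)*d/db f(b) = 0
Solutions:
 f(b) = -sqrt(C1 + b^2)
 f(b) = sqrt(C1 + b^2)


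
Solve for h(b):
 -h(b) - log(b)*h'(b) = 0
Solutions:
 h(b) = C1*exp(-li(b))


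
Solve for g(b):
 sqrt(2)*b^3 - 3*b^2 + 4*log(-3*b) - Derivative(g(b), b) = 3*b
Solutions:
 g(b) = C1 + sqrt(2)*b^4/4 - b^3 - 3*b^2/2 + 4*b*log(-b) + 4*b*(-1 + log(3))


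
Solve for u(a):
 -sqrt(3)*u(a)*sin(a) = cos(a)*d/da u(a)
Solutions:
 u(a) = C1*cos(a)^(sqrt(3))


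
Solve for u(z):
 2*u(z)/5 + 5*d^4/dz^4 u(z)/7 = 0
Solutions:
 u(z) = (C1*sin(2^(3/4)*sqrt(5)*7^(1/4)*z/10) + C2*cos(2^(3/4)*sqrt(5)*7^(1/4)*z/10))*exp(-2^(3/4)*sqrt(5)*7^(1/4)*z/10) + (C3*sin(2^(3/4)*sqrt(5)*7^(1/4)*z/10) + C4*cos(2^(3/4)*sqrt(5)*7^(1/4)*z/10))*exp(2^(3/4)*sqrt(5)*7^(1/4)*z/10)


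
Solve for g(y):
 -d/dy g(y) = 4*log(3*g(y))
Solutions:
 Integral(1/(log(_y) + log(3)), (_y, g(y)))/4 = C1 - y


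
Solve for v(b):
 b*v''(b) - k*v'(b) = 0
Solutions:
 v(b) = C1 + b^(re(k) + 1)*(C2*sin(log(b)*Abs(im(k))) + C3*cos(log(b)*im(k)))


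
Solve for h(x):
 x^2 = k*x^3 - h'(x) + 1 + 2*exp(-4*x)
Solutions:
 h(x) = C1 + k*x^4/4 - x^3/3 + x - exp(-4*x)/2


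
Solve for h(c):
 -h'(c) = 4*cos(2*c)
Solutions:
 h(c) = C1 - 2*sin(2*c)


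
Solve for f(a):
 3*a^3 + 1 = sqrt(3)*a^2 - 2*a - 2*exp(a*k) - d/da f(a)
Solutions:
 f(a) = C1 - 3*a^4/4 + sqrt(3)*a^3/3 - a^2 - a - 2*exp(a*k)/k


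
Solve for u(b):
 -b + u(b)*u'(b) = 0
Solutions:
 u(b) = -sqrt(C1 + b^2)
 u(b) = sqrt(C1 + b^2)


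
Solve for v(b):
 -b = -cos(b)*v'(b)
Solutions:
 v(b) = C1 + Integral(b/cos(b), b)


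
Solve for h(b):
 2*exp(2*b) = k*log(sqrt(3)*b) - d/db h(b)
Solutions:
 h(b) = C1 + b*k*log(b) + b*k*(-1 + log(3)/2) - exp(2*b)


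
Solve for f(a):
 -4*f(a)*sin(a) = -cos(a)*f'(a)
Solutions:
 f(a) = C1/cos(a)^4


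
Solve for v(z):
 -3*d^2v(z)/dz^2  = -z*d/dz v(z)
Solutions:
 v(z) = C1 + C2*erfi(sqrt(6)*z/6)


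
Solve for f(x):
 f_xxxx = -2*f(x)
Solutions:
 f(x) = (C1*sin(2^(3/4)*x/2) + C2*cos(2^(3/4)*x/2))*exp(-2^(3/4)*x/2) + (C3*sin(2^(3/4)*x/2) + C4*cos(2^(3/4)*x/2))*exp(2^(3/4)*x/2)


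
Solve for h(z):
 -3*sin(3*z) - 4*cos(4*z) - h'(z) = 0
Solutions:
 h(z) = C1 - sin(4*z) + cos(3*z)


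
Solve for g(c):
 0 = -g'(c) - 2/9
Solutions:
 g(c) = C1 - 2*c/9


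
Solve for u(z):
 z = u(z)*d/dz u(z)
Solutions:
 u(z) = -sqrt(C1 + z^2)
 u(z) = sqrt(C1 + z^2)


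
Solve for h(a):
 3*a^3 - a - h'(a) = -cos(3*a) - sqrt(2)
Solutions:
 h(a) = C1 + 3*a^4/4 - a^2/2 + sqrt(2)*a + sin(3*a)/3


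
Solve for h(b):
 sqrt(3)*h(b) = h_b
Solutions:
 h(b) = C1*exp(sqrt(3)*b)


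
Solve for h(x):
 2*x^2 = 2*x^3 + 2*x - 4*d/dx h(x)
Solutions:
 h(x) = C1 + x^4/8 - x^3/6 + x^2/4


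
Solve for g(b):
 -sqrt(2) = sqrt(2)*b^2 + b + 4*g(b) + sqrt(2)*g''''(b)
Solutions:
 g(b) = -sqrt(2)*b^2/4 - b/4 + (C1*sin(2^(7/8)*b/2) + C2*cos(2^(7/8)*b/2))*exp(-2^(7/8)*b/2) + (C3*sin(2^(7/8)*b/2) + C4*cos(2^(7/8)*b/2))*exp(2^(7/8)*b/2) - sqrt(2)/4


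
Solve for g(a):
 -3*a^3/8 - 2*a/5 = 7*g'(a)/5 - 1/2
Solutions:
 g(a) = C1 - 15*a^4/224 - a^2/7 + 5*a/14


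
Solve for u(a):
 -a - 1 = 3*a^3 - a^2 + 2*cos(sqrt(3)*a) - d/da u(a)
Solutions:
 u(a) = C1 + 3*a^4/4 - a^3/3 + a^2/2 + a + 2*sqrt(3)*sin(sqrt(3)*a)/3


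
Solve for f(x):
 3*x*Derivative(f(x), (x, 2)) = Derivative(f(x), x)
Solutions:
 f(x) = C1 + C2*x^(4/3)


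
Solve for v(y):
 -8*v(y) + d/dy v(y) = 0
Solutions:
 v(y) = C1*exp(8*y)


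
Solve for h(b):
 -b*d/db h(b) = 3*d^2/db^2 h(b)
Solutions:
 h(b) = C1 + C2*erf(sqrt(6)*b/6)


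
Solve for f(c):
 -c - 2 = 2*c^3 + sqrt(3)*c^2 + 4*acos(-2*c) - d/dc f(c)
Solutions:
 f(c) = C1 + c^4/2 + sqrt(3)*c^3/3 + c^2/2 + 4*c*acos(-2*c) + 2*c + 2*sqrt(1 - 4*c^2)


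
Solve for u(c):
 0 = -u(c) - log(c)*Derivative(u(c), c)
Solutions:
 u(c) = C1*exp(-li(c))


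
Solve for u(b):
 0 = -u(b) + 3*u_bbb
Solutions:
 u(b) = C3*exp(3^(2/3)*b/3) + (C1*sin(3^(1/6)*b/2) + C2*cos(3^(1/6)*b/2))*exp(-3^(2/3)*b/6)


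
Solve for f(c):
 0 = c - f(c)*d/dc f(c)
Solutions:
 f(c) = -sqrt(C1 + c^2)
 f(c) = sqrt(C1 + c^2)


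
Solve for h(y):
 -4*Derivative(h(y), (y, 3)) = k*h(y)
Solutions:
 h(y) = C1*exp(2^(1/3)*y*(-k)^(1/3)/2) + C2*exp(2^(1/3)*y*(-k)^(1/3)*(-1 + sqrt(3)*I)/4) + C3*exp(-2^(1/3)*y*(-k)^(1/3)*(1 + sqrt(3)*I)/4)


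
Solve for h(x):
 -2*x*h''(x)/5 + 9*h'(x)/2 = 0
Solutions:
 h(x) = C1 + C2*x^(49/4)


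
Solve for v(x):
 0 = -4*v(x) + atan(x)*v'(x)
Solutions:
 v(x) = C1*exp(4*Integral(1/atan(x), x))


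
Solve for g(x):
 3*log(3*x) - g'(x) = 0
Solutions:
 g(x) = C1 + 3*x*log(x) - 3*x + x*log(27)


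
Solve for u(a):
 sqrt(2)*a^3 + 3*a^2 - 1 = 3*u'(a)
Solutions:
 u(a) = C1 + sqrt(2)*a^4/12 + a^3/3 - a/3


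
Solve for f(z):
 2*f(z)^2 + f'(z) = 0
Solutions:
 f(z) = 1/(C1 + 2*z)


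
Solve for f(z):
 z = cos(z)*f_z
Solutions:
 f(z) = C1 + Integral(z/cos(z), z)


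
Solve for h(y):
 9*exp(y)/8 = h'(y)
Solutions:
 h(y) = C1 + 9*exp(y)/8


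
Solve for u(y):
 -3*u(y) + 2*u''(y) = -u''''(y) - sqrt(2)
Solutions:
 u(y) = C1*exp(-y) + C2*exp(y) + C3*sin(sqrt(3)*y) + C4*cos(sqrt(3)*y) + sqrt(2)/3


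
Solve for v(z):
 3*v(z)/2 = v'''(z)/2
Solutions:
 v(z) = C3*exp(3^(1/3)*z) + (C1*sin(3^(5/6)*z/2) + C2*cos(3^(5/6)*z/2))*exp(-3^(1/3)*z/2)


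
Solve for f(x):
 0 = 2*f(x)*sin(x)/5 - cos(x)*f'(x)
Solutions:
 f(x) = C1/cos(x)^(2/5)


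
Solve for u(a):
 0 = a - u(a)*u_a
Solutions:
 u(a) = -sqrt(C1 + a^2)
 u(a) = sqrt(C1 + a^2)


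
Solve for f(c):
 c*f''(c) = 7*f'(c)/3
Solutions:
 f(c) = C1 + C2*c^(10/3)


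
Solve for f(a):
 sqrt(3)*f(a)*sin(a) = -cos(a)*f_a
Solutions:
 f(a) = C1*cos(a)^(sqrt(3))


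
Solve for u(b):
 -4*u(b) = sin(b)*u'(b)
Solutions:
 u(b) = C1*(cos(b)^2 + 2*cos(b) + 1)/(cos(b)^2 - 2*cos(b) + 1)


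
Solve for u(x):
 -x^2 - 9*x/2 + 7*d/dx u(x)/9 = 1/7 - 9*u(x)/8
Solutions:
 u(x) = C1*exp(-81*x/56) + 8*x^2/9 + 2020*x/729 - 739352/413343


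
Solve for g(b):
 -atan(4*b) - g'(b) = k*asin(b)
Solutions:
 g(b) = C1 - b*atan(4*b) - k*(b*asin(b) + sqrt(1 - b^2)) + log(16*b^2 + 1)/8


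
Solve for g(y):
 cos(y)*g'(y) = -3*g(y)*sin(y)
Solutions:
 g(y) = C1*cos(y)^3


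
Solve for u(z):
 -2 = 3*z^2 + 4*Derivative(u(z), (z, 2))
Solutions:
 u(z) = C1 + C2*z - z^4/16 - z^2/4


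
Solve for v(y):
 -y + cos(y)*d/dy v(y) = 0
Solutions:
 v(y) = C1 + Integral(y/cos(y), y)


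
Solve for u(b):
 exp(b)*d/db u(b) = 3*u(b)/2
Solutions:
 u(b) = C1*exp(-3*exp(-b)/2)


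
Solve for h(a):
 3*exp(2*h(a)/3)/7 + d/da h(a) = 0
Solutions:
 h(a) = 3*log(-sqrt(-1/(C1 - 3*a))) - 3*log(2) + 3*log(42)/2
 h(a) = 3*log(-1/(C1 - 3*a))/2 - 3*log(2) + 3*log(42)/2


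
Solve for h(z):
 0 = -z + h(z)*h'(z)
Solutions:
 h(z) = -sqrt(C1 + z^2)
 h(z) = sqrt(C1 + z^2)


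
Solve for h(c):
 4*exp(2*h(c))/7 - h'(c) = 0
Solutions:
 h(c) = log(-1/(C1 + 4*c))/2 - log(2) + log(14)/2
 h(c) = log(-sqrt(-1/(C1 + 4*c))) - log(2) + log(14)/2


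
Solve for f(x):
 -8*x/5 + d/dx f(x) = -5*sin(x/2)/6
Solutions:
 f(x) = C1 + 4*x^2/5 + 5*cos(x/2)/3


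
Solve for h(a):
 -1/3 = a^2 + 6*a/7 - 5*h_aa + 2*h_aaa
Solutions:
 h(a) = C1 + C2*a + C3*exp(5*a/2) + a^4/60 + 29*a^3/525 + 523*a^2/5250


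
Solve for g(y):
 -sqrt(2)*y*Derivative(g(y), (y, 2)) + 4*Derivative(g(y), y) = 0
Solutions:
 g(y) = C1 + C2*y^(1 + 2*sqrt(2))


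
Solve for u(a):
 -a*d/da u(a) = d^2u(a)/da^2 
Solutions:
 u(a) = C1 + C2*erf(sqrt(2)*a/2)


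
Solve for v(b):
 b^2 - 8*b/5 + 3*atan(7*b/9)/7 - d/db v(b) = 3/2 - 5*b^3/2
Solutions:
 v(b) = C1 + 5*b^4/8 + b^3/3 - 4*b^2/5 + 3*b*atan(7*b/9)/7 - 3*b/2 - 27*log(49*b^2 + 81)/98


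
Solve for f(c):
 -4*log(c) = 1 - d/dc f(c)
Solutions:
 f(c) = C1 + 4*c*log(c) - 3*c


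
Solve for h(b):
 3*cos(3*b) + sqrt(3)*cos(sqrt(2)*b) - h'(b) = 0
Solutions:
 h(b) = C1 + sin(3*b) + sqrt(6)*sin(sqrt(2)*b)/2


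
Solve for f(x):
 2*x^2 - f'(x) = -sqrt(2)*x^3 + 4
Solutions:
 f(x) = C1 + sqrt(2)*x^4/4 + 2*x^3/3 - 4*x


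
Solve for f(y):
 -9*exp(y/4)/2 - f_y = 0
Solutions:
 f(y) = C1 - 18*exp(y/4)


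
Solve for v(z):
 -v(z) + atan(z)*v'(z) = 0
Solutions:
 v(z) = C1*exp(Integral(1/atan(z), z))


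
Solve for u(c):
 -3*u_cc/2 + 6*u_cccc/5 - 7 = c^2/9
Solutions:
 u(c) = C1 + C2*c + C3*exp(-sqrt(5)*c/2) + C4*exp(sqrt(5)*c/2) - c^4/162 - 323*c^2/135


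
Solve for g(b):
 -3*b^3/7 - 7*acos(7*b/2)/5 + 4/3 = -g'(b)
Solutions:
 g(b) = C1 + 3*b^4/28 + 7*b*acos(7*b/2)/5 - 4*b/3 - sqrt(4 - 49*b^2)/5


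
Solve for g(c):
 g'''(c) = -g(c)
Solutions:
 g(c) = C3*exp(-c) + (C1*sin(sqrt(3)*c/2) + C2*cos(sqrt(3)*c/2))*exp(c/2)


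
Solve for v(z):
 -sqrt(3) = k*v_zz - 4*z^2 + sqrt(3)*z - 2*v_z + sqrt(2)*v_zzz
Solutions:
 v(z) = C1 + C2*exp(sqrt(2)*z*(-k + sqrt(k^2 + 8*sqrt(2)))/4) + C3*exp(-sqrt(2)*z*(k + sqrt(k^2 + 8*sqrt(2)))/4) - k^2*z - k*z^2 + sqrt(3)*k*z/4 - 2*z^3/3 + sqrt(3)*z^2/4 - 2*sqrt(2)*z + sqrt(3)*z/2


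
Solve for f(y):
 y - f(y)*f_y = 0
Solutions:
 f(y) = -sqrt(C1 + y^2)
 f(y) = sqrt(C1 + y^2)


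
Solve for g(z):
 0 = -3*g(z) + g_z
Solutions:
 g(z) = C1*exp(3*z)


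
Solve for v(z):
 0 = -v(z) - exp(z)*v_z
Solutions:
 v(z) = C1*exp(exp(-z))


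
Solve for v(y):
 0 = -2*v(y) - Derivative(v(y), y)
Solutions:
 v(y) = C1*exp(-2*y)


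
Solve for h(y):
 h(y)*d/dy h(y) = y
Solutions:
 h(y) = -sqrt(C1 + y^2)
 h(y) = sqrt(C1 + y^2)


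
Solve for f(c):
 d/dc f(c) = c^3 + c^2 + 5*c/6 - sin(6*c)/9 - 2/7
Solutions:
 f(c) = C1 + c^4/4 + c^3/3 + 5*c^2/12 - 2*c/7 + cos(6*c)/54


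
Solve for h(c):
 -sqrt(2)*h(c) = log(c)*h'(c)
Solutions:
 h(c) = C1*exp(-sqrt(2)*li(c))


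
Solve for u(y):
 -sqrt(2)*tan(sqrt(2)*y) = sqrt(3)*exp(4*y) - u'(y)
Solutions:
 u(y) = C1 + sqrt(3)*exp(4*y)/4 - log(cos(sqrt(2)*y))


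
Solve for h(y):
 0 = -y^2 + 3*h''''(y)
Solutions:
 h(y) = C1 + C2*y + C3*y^2 + C4*y^3 + y^6/1080


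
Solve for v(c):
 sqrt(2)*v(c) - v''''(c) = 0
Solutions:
 v(c) = C1*exp(-2^(1/8)*c) + C2*exp(2^(1/8)*c) + C3*sin(2^(1/8)*c) + C4*cos(2^(1/8)*c)


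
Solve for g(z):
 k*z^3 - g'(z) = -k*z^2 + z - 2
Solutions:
 g(z) = C1 + k*z^4/4 + k*z^3/3 - z^2/2 + 2*z


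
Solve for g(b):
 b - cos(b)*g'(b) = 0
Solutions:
 g(b) = C1 + Integral(b/cos(b), b)


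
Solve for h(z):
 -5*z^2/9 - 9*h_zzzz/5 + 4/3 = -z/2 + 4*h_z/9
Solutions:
 h(z) = C1 + C4*exp(-20^(1/3)*3^(2/3)*z/9) - 5*z^3/12 + 9*z^2/16 + 3*z + (C2*sin(20^(1/3)*3^(1/6)*z/6) + C3*cos(20^(1/3)*3^(1/6)*z/6))*exp(20^(1/3)*3^(2/3)*z/18)


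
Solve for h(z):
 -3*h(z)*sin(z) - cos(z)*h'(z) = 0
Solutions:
 h(z) = C1*cos(z)^3


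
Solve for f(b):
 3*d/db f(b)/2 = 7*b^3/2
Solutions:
 f(b) = C1 + 7*b^4/12


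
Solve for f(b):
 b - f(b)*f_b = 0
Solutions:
 f(b) = -sqrt(C1 + b^2)
 f(b) = sqrt(C1 + b^2)


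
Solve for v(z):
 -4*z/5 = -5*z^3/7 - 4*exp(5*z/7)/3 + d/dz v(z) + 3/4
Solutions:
 v(z) = C1 + 5*z^4/28 - 2*z^2/5 - 3*z/4 + 28*exp(5*z/7)/15


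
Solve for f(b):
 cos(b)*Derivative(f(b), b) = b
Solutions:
 f(b) = C1 + Integral(b/cos(b), b)


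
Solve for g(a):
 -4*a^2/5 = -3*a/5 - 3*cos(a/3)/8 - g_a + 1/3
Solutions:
 g(a) = C1 + 4*a^3/15 - 3*a^2/10 + a/3 - 9*sin(a/3)/8


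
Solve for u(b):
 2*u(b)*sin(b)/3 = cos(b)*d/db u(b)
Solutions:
 u(b) = C1/cos(b)^(2/3)


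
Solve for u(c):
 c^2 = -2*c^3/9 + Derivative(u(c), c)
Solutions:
 u(c) = C1 + c^4/18 + c^3/3


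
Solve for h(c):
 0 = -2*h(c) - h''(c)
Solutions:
 h(c) = C1*sin(sqrt(2)*c) + C2*cos(sqrt(2)*c)


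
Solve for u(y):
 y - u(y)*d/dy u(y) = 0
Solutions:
 u(y) = -sqrt(C1 + y^2)
 u(y) = sqrt(C1 + y^2)


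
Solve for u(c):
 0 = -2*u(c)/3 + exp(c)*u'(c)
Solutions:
 u(c) = C1*exp(-2*exp(-c)/3)


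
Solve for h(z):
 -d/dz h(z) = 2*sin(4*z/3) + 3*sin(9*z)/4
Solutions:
 h(z) = C1 + 3*cos(4*z/3)/2 + cos(9*z)/12


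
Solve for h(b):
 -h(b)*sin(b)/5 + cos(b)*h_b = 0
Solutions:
 h(b) = C1/cos(b)^(1/5)


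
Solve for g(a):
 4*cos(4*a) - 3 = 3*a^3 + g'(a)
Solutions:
 g(a) = C1 - 3*a^4/4 - 3*a + sin(4*a)


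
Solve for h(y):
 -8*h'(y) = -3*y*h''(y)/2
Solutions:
 h(y) = C1 + C2*y^(19/3)


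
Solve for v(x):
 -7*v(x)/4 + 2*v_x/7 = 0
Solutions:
 v(x) = C1*exp(49*x/8)


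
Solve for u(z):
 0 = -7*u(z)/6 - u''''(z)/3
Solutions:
 u(z) = (C1*sin(14^(1/4)*z/2) + C2*cos(14^(1/4)*z/2))*exp(-14^(1/4)*z/2) + (C3*sin(14^(1/4)*z/2) + C4*cos(14^(1/4)*z/2))*exp(14^(1/4)*z/2)


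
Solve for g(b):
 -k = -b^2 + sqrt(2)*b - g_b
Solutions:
 g(b) = C1 - b^3/3 + sqrt(2)*b^2/2 + b*k


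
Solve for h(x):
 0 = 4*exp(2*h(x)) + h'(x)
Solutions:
 h(x) = log(-sqrt(-1/(C1 - 4*x))) - log(2)/2
 h(x) = log(-1/(C1 - 4*x))/2 - log(2)/2


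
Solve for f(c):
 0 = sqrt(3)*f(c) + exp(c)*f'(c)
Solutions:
 f(c) = C1*exp(sqrt(3)*exp(-c))


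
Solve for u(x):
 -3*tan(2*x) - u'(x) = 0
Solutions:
 u(x) = C1 + 3*log(cos(2*x))/2


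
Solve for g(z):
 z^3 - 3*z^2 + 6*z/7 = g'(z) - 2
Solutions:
 g(z) = C1 + z^4/4 - z^3 + 3*z^2/7 + 2*z


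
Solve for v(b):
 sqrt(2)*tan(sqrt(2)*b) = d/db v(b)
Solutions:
 v(b) = C1 - log(cos(sqrt(2)*b))


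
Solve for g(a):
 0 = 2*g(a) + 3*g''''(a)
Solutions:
 g(a) = (C1*sin(6^(3/4)*a/6) + C2*cos(6^(3/4)*a/6))*exp(-6^(3/4)*a/6) + (C3*sin(6^(3/4)*a/6) + C4*cos(6^(3/4)*a/6))*exp(6^(3/4)*a/6)


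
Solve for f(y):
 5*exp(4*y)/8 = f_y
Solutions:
 f(y) = C1 + 5*exp(4*y)/32


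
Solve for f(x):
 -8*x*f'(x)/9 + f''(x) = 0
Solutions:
 f(x) = C1 + C2*erfi(2*x/3)


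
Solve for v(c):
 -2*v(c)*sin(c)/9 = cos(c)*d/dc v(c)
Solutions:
 v(c) = C1*cos(c)^(2/9)


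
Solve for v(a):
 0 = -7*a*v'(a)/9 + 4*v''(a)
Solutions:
 v(a) = C1 + C2*erfi(sqrt(14)*a/12)


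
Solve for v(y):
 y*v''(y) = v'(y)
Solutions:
 v(y) = C1 + C2*y^2


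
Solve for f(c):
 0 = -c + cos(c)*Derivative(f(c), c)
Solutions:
 f(c) = C1 + Integral(c/cos(c), c)


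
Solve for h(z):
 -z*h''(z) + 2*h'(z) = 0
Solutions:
 h(z) = C1 + C2*z^3


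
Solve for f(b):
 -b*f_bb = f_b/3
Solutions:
 f(b) = C1 + C2*b^(2/3)


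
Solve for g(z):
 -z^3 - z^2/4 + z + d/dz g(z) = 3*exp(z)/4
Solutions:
 g(z) = C1 + z^4/4 + z^3/12 - z^2/2 + 3*exp(z)/4


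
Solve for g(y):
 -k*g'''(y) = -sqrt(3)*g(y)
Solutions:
 g(y) = C1*exp(3^(1/6)*y*(1/k)^(1/3)) + C2*exp(y*(-3^(1/6) + 3^(2/3)*I)*(1/k)^(1/3)/2) + C3*exp(-y*(3^(1/6) + 3^(2/3)*I)*(1/k)^(1/3)/2)


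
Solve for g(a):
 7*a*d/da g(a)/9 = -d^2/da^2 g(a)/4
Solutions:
 g(a) = C1 + C2*erf(sqrt(14)*a/3)


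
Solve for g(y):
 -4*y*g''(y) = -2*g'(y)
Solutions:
 g(y) = C1 + C2*y^(3/2)


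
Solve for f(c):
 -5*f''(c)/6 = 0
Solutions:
 f(c) = C1 + C2*c


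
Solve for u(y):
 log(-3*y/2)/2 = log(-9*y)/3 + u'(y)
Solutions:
 u(y) = C1 + y*log(-y)/6 + y*(-log(24) - 1)/6


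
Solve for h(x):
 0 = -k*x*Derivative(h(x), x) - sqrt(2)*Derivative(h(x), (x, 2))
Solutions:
 h(x) = Piecewise((-2^(3/4)*sqrt(pi)*C1*erf(2^(1/4)*sqrt(k)*x/2)/(2*sqrt(k)) - C2, (k > 0) | (k < 0)), (-C1*x - C2, True))


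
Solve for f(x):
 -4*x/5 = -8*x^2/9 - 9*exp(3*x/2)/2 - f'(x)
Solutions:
 f(x) = C1 - 8*x^3/27 + 2*x^2/5 - 3*exp(3*x/2)


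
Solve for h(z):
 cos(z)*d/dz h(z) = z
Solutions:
 h(z) = C1 + Integral(z/cos(z), z)


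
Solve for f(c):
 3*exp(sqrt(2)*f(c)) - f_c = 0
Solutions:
 f(c) = sqrt(2)*(2*log(-1/(C1 + 3*c)) - log(2))/4


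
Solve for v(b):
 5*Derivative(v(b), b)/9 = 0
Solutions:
 v(b) = C1


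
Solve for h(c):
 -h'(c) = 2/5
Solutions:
 h(c) = C1 - 2*c/5


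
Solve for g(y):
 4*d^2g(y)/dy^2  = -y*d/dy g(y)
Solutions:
 g(y) = C1 + C2*erf(sqrt(2)*y/4)


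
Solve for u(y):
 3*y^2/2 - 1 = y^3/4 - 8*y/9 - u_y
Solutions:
 u(y) = C1 + y^4/16 - y^3/2 - 4*y^2/9 + y


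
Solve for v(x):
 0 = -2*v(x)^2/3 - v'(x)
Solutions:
 v(x) = 3/(C1 + 2*x)


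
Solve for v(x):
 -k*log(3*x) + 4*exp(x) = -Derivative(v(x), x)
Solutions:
 v(x) = C1 + k*x*log(x) + k*x*(-1 + log(3)) - 4*exp(x)


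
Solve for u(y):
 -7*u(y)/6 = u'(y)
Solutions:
 u(y) = C1*exp(-7*y/6)


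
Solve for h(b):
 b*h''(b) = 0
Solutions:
 h(b) = C1 + C2*b


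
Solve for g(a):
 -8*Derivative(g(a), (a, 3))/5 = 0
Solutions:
 g(a) = C1 + C2*a + C3*a^2


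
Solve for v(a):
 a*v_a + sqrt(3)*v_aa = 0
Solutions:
 v(a) = C1 + C2*erf(sqrt(2)*3^(3/4)*a/6)


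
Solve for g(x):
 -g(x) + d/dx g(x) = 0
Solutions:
 g(x) = C1*exp(x)


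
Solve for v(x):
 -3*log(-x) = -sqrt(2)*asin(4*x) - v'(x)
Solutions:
 v(x) = C1 + 3*x*log(-x) - 3*x - sqrt(2)*(x*asin(4*x) + sqrt(1 - 16*x^2)/4)


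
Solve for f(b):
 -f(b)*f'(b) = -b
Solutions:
 f(b) = -sqrt(C1 + b^2)
 f(b) = sqrt(C1 + b^2)


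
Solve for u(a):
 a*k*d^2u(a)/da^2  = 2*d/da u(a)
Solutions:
 u(a) = C1 + a^(((re(k) + 2)*re(k) + im(k)^2)/(re(k)^2 + im(k)^2))*(C2*sin(2*log(a)*Abs(im(k))/(re(k)^2 + im(k)^2)) + C3*cos(2*log(a)*im(k)/(re(k)^2 + im(k)^2)))


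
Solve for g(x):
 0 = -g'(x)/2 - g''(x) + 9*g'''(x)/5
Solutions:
 g(x) = C1 + C2*exp(x*(5 - sqrt(115))/18) + C3*exp(x*(5 + sqrt(115))/18)


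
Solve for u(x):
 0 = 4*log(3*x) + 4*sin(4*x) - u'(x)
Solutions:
 u(x) = C1 + 4*x*log(x) - 4*x + 4*x*log(3) - cos(4*x)


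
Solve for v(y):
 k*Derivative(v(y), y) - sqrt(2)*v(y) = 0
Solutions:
 v(y) = C1*exp(sqrt(2)*y/k)


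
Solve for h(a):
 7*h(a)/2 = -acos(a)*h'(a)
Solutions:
 h(a) = C1*exp(-7*Integral(1/acos(a), a)/2)


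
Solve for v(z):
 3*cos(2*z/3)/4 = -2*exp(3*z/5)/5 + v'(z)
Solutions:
 v(z) = C1 + 2*exp(3*z/5)/3 + 9*sin(2*z/3)/8


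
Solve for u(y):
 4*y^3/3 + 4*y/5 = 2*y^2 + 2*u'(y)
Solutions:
 u(y) = C1 + y^4/6 - y^3/3 + y^2/5


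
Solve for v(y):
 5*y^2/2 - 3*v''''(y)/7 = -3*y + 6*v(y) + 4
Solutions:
 v(y) = 5*y^2/12 + y/2 + (C1*sin(2^(3/4)*7^(1/4)*y/2) + C2*cos(2^(3/4)*7^(1/4)*y/2))*exp(-2^(3/4)*7^(1/4)*y/2) + (C3*sin(2^(3/4)*7^(1/4)*y/2) + C4*cos(2^(3/4)*7^(1/4)*y/2))*exp(2^(3/4)*7^(1/4)*y/2) - 2/3


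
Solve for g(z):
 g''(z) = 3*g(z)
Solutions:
 g(z) = C1*exp(-sqrt(3)*z) + C2*exp(sqrt(3)*z)


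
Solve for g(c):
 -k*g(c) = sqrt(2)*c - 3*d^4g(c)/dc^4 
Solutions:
 g(c) = C1*exp(-3^(3/4)*c*k^(1/4)/3) + C2*exp(3^(3/4)*c*k^(1/4)/3) + C3*exp(-3^(3/4)*I*c*k^(1/4)/3) + C4*exp(3^(3/4)*I*c*k^(1/4)/3) - sqrt(2)*c/k


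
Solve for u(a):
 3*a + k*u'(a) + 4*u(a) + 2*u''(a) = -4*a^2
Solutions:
 u(a) = C1*exp(a*(-k + sqrt(k^2 - 32))/4) + C2*exp(-a*(k + sqrt(k^2 - 32))/4) - a^2 + a*k/2 - 3*a/4 - k^2/8 + 3*k/16 + 1


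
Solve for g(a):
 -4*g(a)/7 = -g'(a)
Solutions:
 g(a) = C1*exp(4*a/7)


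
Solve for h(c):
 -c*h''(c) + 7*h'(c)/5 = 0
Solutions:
 h(c) = C1 + C2*c^(12/5)


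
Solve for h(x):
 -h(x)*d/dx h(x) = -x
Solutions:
 h(x) = -sqrt(C1 + x^2)
 h(x) = sqrt(C1 + x^2)


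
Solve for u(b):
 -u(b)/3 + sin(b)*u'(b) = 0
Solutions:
 u(b) = C1*(cos(b) - 1)^(1/6)/(cos(b) + 1)^(1/6)


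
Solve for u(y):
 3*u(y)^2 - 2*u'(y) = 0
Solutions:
 u(y) = -2/(C1 + 3*y)


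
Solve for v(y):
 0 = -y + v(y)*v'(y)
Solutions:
 v(y) = -sqrt(C1 + y^2)
 v(y) = sqrt(C1 + y^2)


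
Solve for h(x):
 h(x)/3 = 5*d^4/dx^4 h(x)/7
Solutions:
 h(x) = C1*exp(-15^(3/4)*7^(1/4)*x/15) + C2*exp(15^(3/4)*7^(1/4)*x/15) + C3*sin(15^(3/4)*7^(1/4)*x/15) + C4*cos(15^(3/4)*7^(1/4)*x/15)


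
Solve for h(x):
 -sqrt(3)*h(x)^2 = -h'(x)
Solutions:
 h(x) = -1/(C1 + sqrt(3)*x)


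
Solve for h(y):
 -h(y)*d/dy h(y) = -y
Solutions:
 h(y) = -sqrt(C1 + y^2)
 h(y) = sqrt(C1 + y^2)


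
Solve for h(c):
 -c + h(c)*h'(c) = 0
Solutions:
 h(c) = -sqrt(C1 + c^2)
 h(c) = sqrt(C1 + c^2)


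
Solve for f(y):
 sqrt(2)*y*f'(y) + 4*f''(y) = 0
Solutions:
 f(y) = C1 + C2*erf(2^(3/4)*y/4)


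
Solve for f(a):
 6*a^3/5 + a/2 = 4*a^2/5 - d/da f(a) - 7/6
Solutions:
 f(a) = C1 - 3*a^4/10 + 4*a^3/15 - a^2/4 - 7*a/6


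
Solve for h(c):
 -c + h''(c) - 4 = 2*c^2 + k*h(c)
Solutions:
 h(c) = C1*exp(-c*sqrt(k)) + C2*exp(c*sqrt(k)) - 2*c^2/k - c/k - 4/k - 4/k^2


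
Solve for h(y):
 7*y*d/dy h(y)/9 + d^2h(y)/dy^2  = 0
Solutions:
 h(y) = C1 + C2*erf(sqrt(14)*y/6)


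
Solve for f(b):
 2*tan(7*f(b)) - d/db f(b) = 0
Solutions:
 f(b) = -asin(C1*exp(14*b))/7 + pi/7
 f(b) = asin(C1*exp(14*b))/7


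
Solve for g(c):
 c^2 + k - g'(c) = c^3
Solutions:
 g(c) = C1 - c^4/4 + c^3/3 + c*k


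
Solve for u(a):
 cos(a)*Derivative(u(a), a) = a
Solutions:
 u(a) = C1 + Integral(a/cos(a), a)


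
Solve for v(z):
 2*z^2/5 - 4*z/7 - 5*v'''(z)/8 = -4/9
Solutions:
 v(z) = C1 + C2*z + C3*z^2 + 4*z^5/375 - 4*z^4/105 + 16*z^3/135


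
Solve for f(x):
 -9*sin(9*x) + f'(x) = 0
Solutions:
 f(x) = C1 - cos(9*x)


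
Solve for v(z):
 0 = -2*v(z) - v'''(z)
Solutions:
 v(z) = C3*exp(-2^(1/3)*z) + (C1*sin(2^(1/3)*sqrt(3)*z/2) + C2*cos(2^(1/3)*sqrt(3)*z/2))*exp(2^(1/3)*z/2)


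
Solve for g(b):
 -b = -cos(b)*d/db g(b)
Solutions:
 g(b) = C1 + Integral(b/cos(b), b)


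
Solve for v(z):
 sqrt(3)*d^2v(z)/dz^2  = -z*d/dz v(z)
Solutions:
 v(z) = C1 + C2*erf(sqrt(2)*3^(3/4)*z/6)


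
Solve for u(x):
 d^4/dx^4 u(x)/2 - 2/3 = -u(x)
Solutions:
 u(x) = (C1*sin(2^(3/4)*x/2) + C2*cos(2^(3/4)*x/2))*exp(-2^(3/4)*x/2) + (C3*sin(2^(3/4)*x/2) + C4*cos(2^(3/4)*x/2))*exp(2^(3/4)*x/2) + 2/3


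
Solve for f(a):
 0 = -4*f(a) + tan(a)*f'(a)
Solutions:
 f(a) = C1*sin(a)^4


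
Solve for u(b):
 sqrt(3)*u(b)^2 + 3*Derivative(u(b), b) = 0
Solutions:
 u(b) = 3/(C1 + sqrt(3)*b)


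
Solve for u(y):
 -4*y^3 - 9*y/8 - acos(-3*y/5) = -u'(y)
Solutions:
 u(y) = C1 + y^4 + 9*y^2/16 + y*acos(-3*y/5) + sqrt(25 - 9*y^2)/3


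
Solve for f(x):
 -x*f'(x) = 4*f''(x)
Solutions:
 f(x) = C1 + C2*erf(sqrt(2)*x/4)


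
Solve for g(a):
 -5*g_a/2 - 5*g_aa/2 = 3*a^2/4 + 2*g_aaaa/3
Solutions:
 g(a) = C1 + C2*exp(-5^(1/3)*a*(-(3 + sqrt(14))^(1/3) + 5^(1/3)/(3 + sqrt(14))^(1/3))/4)*sin(sqrt(3)*5^(1/3)*a*(5^(1/3)/(3 + sqrt(14))^(1/3) + (3 + sqrt(14))^(1/3))/4) + C3*exp(-5^(1/3)*a*(-(3 + sqrt(14))^(1/3) + 5^(1/3)/(3 + sqrt(14))^(1/3))/4)*cos(sqrt(3)*5^(1/3)*a*(5^(1/3)/(3 + sqrt(14))^(1/3) + (3 + sqrt(14))^(1/3))/4) + C4*exp(5^(1/3)*a*(-(3 + sqrt(14))^(1/3) + 5^(1/3)/(3 + sqrt(14))^(1/3))/2) - a^3/10 + 3*a^2/10 - 3*a/5


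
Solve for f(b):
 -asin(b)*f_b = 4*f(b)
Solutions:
 f(b) = C1*exp(-4*Integral(1/asin(b), b))


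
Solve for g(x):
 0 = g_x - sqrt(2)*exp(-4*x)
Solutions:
 g(x) = C1 - sqrt(2)*exp(-4*x)/4


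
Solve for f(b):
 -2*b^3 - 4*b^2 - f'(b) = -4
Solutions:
 f(b) = C1 - b^4/2 - 4*b^3/3 + 4*b


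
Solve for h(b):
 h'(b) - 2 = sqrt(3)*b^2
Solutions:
 h(b) = C1 + sqrt(3)*b^3/3 + 2*b


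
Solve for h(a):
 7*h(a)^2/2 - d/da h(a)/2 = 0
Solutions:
 h(a) = -1/(C1 + 7*a)


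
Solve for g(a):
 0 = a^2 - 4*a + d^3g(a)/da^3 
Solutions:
 g(a) = C1 + C2*a + C3*a^2 - a^5/60 + a^4/6


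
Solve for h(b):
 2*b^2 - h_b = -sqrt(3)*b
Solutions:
 h(b) = C1 + 2*b^3/3 + sqrt(3)*b^2/2


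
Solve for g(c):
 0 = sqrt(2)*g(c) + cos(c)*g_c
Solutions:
 g(c) = C1*(sin(c) - 1)^(sqrt(2)/2)/(sin(c) + 1)^(sqrt(2)/2)


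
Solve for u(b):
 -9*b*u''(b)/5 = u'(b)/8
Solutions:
 u(b) = C1 + C2*b^(67/72)


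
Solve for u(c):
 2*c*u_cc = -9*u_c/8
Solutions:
 u(c) = C1 + C2*c^(7/16)


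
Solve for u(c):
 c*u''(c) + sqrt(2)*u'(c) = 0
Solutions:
 u(c) = C1 + C2*c^(1 - sqrt(2))


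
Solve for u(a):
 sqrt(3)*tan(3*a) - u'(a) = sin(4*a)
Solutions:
 u(a) = C1 - sqrt(3)*log(cos(3*a))/3 + cos(4*a)/4


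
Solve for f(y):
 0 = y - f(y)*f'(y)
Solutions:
 f(y) = -sqrt(C1 + y^2)
 f(y) = sqrt(C1 + y^2)


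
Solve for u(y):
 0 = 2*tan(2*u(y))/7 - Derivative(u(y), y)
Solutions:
 u(y) = -asin(C1*exp(4*y/7))/2 + pi/2
 u(y) = asin(C1*exp(4*y/7))/2


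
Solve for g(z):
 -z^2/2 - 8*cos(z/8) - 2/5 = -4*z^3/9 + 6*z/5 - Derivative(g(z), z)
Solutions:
 g(z) = C1 - z^4/9 + z^3/6 + 3*z^2/5 + 2*z/5 + 64*sin(z/8)


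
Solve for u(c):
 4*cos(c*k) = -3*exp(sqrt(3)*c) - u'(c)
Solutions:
 u(c) = C1 - sqrt(3)*exp(sqrt(3)*c) - 4*sin(c*k)/k


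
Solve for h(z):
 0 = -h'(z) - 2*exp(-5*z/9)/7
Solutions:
 h(z) = C1 + 18*exp(-5*z/9)/35


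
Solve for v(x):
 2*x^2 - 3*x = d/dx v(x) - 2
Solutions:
 v(x) = C1 + 2*x^3/3 - 3*x^2/2 + 2*x


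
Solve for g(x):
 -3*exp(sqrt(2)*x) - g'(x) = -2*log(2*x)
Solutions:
 g(x) = C1 + 2*x*log(x) + 2*x*(-1 + log(2)) - 3*sqrt(2)*exp(sqrt(2)*x)/2


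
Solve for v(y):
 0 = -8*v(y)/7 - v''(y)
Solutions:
 v(y) = C1*sin(2*sqrt(14)*y/7) + C2*cos(2*sqrt(14)*y/7)


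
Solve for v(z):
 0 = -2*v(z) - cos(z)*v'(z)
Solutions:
 v(z) = C1*(sin(z) - 1)/(sin(z) + 1)


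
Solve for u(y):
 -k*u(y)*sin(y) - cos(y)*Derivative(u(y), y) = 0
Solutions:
 u(y) = C1*exp(k*log(cos(y)))


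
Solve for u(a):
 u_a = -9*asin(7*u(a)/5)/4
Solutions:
 Integral(1/asin(7*_y/5), (_y, u(a))) = C1 - 9*a/4


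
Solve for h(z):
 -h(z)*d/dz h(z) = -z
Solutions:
 h(z) = -sqrt(C1 + z^2)
 h(z) = sqrt(C1 + z^2)


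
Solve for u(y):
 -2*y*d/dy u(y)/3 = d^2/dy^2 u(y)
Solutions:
 u(y) = C1 + C2*erf(sqrt(3)*y/3)


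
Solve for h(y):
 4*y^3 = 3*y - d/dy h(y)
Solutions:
 h(y) = C1 - y^4 + 3*y^2/2


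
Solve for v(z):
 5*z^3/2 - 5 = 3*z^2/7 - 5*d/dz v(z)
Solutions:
 v(z) = C1 - z^4/8 + z^3/35 + z


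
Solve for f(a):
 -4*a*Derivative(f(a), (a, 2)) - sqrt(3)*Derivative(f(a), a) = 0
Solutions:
 f(a) = C1 + C2*a^(1 - sqrt(3)/4)


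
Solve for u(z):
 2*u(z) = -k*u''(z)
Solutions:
 u(z) = C1*exp(-sqrt(2)*z*sqrt(-1/k)) + C2*exp(sqrt(2)*z*sqrt(-1/k))


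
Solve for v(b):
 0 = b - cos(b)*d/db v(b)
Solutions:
 v(b) = C1 + Integral(b/cos(b), b)


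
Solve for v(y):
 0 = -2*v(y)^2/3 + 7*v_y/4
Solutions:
 v(y) = -21/(C1 + 8*y)


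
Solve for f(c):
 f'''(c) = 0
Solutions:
 f(c) = C1 + C2*c + C3*c^2


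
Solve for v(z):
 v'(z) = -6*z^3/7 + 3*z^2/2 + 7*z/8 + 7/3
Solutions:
 v(z) = C1 - 3*z^4/14 + z^3/2 + 7*z^2/16 + 7*z/3


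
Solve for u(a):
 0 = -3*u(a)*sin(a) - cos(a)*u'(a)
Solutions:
 u(a) = C1*cos(a)^3


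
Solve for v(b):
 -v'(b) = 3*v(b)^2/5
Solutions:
 v(b) = 5/(C1 + 3*b)


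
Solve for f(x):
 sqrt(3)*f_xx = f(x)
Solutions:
 f(x) = C1*exp(-3^(3/4)*x/3) + C2*exp(3^(3/4)*x/3)


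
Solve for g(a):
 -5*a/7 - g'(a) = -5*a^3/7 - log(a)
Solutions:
 g(a) = C1 + 5*a^4/28 - 5*a^2/14 + a*log(a) - a


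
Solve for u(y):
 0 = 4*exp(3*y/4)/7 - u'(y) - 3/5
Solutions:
 u(y) = C1 - 3*y/5 + 16*exp(3*y/4)/21


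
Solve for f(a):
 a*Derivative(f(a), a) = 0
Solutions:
 f(a) = C1


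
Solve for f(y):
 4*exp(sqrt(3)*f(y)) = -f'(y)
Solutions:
 f(y) = sqrt(3)*(2*log(1/(C1 + 4*y)) - log(3))/6


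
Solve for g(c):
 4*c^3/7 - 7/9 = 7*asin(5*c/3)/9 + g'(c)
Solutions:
 g(c) = C1 + c^4/7 - 7*c*asin(5*c/3)/9 - 7*c/9 - 7*sqrt(9 - 25*c^2)/45


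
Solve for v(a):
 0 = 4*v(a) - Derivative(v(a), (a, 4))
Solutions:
 v(a) = C1*exp(-sqrt(2)*a) + C2*exp(sqrt(2)*a) + C3*sin(sqrt(2)*a) + C4*cos(sqrt(2)*a)


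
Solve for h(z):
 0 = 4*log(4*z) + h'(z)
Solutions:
 h(z) = C1 - 4*z*log(z) - z*log(256) + 4*z


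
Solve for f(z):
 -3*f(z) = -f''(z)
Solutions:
 f(z) = C1*exp(-sqrt(3)*z) + C2*exp(sqrt(3)*z)


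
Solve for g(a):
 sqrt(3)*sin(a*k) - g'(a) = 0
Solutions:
 g(a) = C1 - sqrt(3)*cos(a*k)/k


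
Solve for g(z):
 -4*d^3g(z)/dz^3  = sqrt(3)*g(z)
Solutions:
 g(z) = C3*exp(-2^(1/3)*3^(1/6)*z/2) + (C1*sin(2^(1/3)*3^(2/3)*z/4) + C2*cos(2^(1/3)*3^(2/3)*z/4))*exp(2^(1/3)*3^(1/6)*z/4)


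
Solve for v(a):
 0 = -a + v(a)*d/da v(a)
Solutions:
 v(a) = -sqrt(C1 + a^2)
 v(a) = sqrt(C1 + a^2)


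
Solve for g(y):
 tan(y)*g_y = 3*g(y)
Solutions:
 g(y) = C1*sin(y)^3


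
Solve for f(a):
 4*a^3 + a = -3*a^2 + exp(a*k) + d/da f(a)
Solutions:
 f(a) = C1 + a^4 + a^3 + a^2/2 - exp(a*k)/k


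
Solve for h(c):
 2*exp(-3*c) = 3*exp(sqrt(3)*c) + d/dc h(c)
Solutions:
 h(c) = C1 - sqrt(3)*exp(sqrt(3)*c) - 2*exp(-3*c)/3


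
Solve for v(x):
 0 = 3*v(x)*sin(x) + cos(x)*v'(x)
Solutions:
 v(x) = C1*cos(x)^3


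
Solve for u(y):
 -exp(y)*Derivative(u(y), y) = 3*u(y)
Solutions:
 u(y) = C1*exp(3*exp(-y))


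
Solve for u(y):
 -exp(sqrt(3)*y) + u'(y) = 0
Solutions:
 u(y) = C1 + sqrt(3)*exp(sqrt(3)*y)/3


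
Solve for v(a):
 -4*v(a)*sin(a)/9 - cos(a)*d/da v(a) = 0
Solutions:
 v(a) = C1*cos(a)^(4/9)


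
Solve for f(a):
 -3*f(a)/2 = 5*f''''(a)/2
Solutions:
 f(a) = (C1*sin(sqrt(2)*3^(1/4)*5^(3/4)*a/10) + C2*cos(sqrt(2)*3^(1/4)*5^(3/4)*a/10))*exp(-sqrt(2)*3^(1/4)*5^(3/4)*a/10) + (C3*sin(sqrt(2)*3^(1/4)*5^(3/4)*a/10) + C4*cos(sqrt(2)*3^(1/4)*5^(3/4)*a/10))*exp(sqrt(2)*3^(1/4)*5^(3/4)*a/10)


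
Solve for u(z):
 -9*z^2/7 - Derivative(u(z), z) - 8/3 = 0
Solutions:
 u(z) = C1 - 3*z^3/7 - 8*z/3


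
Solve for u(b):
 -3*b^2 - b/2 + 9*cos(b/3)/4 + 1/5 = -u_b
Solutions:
 u(b) = C1 + b^3 + b^2/4 - b/5 - 27*sin(b/3)/4


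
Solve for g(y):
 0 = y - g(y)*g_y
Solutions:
 g(y) = -sqrt(C1 + y^2)
 g(y) = sqrt(C1 + y^2)


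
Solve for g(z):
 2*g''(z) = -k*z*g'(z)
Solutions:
 g(z) = Piecewise((-sqrt(pi)*C1*erf(sqrt(k)*z/2)/sqrt(k) - C2, (k > 0) | (k < 0)), (-C1*z - C2, True))


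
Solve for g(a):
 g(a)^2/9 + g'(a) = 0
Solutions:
 g(a) = 9/(C1 + a)


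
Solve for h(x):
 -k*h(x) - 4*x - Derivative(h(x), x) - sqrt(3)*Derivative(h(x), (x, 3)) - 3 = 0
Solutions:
 h(x) = C1*exp(x*(-2^(2/3)*3^(1/6)*(9*k + sqrt(81*k^2 + 4*sqrt(3)))^(1/3) + 2*6^(1/3)/(9*k + sqrt(81*k^2 + 4*sqrt(3)))^(1/3))/6) + C2*exp(x*(2^(2/3)*3^(1/6)*(9*k + sqrt(81*k^2 + 4*sqrt(3)))^(1/3) - 6^(2/3)*I*(9*k + sqrt(81*k^2 + 4*sqrt(3)))^(1/3) + 16*sqrt(3)/((9*k + sqrt(81*k^2 + 4*sqrt(3)))^(1/3)*(-2^(2/3)*3^(1/6) + 6^(2/3)*I)))/12) + C3*exp(x*(2^(2/3)*3^(1/6)*(9*k + sqrt(81*k^2 + 4*sqrt(3)))^(1/3) + 6^(2/3)*I*(9*k + sqrt(81*k^2 + 4*sqrt(3)))^(1/3) - 16*sqrt(3)/((9*k + sqrt(81*k^2 + 4*sqrt(3)))^(1/3)*(2^(2/3)*3^(1/6) + 6^(2/3)*I)))/12) - 4*x/k - 3/k + 4/k^2
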